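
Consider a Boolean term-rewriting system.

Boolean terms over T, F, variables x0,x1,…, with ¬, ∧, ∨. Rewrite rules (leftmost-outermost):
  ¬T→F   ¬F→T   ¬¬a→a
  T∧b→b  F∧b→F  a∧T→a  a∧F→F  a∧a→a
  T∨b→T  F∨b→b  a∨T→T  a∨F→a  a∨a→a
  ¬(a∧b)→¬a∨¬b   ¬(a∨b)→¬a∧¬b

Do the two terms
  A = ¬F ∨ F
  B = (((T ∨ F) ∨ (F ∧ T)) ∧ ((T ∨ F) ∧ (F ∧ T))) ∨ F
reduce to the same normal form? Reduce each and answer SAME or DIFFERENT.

Answer: DIFFERENT — A ⇓ T, B ⇓ F

Reduction:
Term A:
  start: ¬F ∨ F
  step 1: ¬F
  step 2: T

Term B:
  start: (((T ∨ F) ∨ (F ∧ T)) ∧ ((T ∨ F) ∧ (F ∧ T))) ∨ F
  step 1: ((T ∨ F) ∨ (F ∧ T)) ∧ ((T ∨ F) ∧ (F ∧ T))
  step 2: (T ∨ (F ∧ T)) ∧ ((T ∨ F) ∧ (F ∧ T))
  step 3: T ∧ ((T ∨ F) ∧ (F ∧ T))
  step 4: (T ∨ F) ∧ (F ∧ T)
  step 5: T ∧ (F ∧ T)
  step 6: F ∧ T
  step 7: F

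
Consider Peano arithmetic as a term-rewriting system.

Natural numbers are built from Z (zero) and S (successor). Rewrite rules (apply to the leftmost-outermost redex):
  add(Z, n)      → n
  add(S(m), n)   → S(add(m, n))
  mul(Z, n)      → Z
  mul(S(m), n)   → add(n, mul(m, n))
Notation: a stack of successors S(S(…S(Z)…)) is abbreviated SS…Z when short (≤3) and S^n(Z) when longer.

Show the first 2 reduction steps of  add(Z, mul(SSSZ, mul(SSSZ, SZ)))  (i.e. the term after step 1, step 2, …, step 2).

Answer: after 2 steps: add(mul(SSSZ, SZ), mul(SSZ, mul(SSSZ, SZ)))

Derivation:
  start: add(Z, mul(SSSZ, mul(SSSZ, SZ)))
  step 1: mul(SSSZ, mul(SSSZ, SZ))
  step 2: add(mul(SSSZ, SZ), mul(SSZ, mul(SSSZ, SZ)))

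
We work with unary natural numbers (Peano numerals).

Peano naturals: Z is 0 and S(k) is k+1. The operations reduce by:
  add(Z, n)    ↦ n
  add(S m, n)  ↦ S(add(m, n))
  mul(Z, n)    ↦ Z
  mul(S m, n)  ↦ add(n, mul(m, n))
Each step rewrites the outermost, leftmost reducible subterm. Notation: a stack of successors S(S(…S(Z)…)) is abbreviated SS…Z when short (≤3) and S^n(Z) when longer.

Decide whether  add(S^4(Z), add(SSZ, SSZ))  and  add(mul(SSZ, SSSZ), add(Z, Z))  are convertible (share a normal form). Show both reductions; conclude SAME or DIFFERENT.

Answer: DIFFERENT — A ⇓ S^8(Z), B ⇓ S^6(Z)

Working:
Term A:
  start: add(S^4(Z), add(SSZ, SSZ))
  step 1: S(add(SSSZ, add(SSZ, SSZ)))
  step 2: S(S(add(SSZ, add(SSZ, SSZ))))
  step 3: S(S(S(add(SZ, add(SSZ, SSZ)))))
  step 4: S(S(S(S(add(Z, add(SSZ, SSZ))))))
  step 5: S(S(S(S(add(SSZ, SSZ)))))
  step 6: S(S(S(S(S(add(SZ, SSZ))))))
  step 7: S(S(S(S(S(S(add(Z, SSZ)))))))
  step 8: S^8(Z)

Term B:
  start: add(mul(SSZ, SSSZ), add(Z, Z))
  step 1: add(add(SSSZ, mul(SZ, SSSZ)), add(Z, Z))
  step 2: add(S(add(SSZ, mul(SZ, SSSZ))), add(Z, Z))
  step 3: S(add(add(SSZ, mul(SZ, SSSZ)), add(Z, Z)))
  step 4: S(add(S(add(SZ, mul(SZ, SSSZ))), add(Z, Z)))
  step 5: S(S(add(add(SZ, mul(SZ, SSSZ)), add(Z, Z))))
  step 6: S(S(add(S(add(Z, mul(SZ, SSSZ))), add(Z, Z))))
  step 7: S(S(S(add(add(Z, mul(SZ, SSSZ)), add(Z, Z)))))
  step 8: S(S(S(add(mul(SZ, SSSZ), add(Z, Z)))))
  step 9: S(S(S(add(add(SSSZ, mul(Z, SSSZ)), add(Z, Z)))))
  step 10: S(S(S(add(S(add(SSZ, mul(Z, SSSZ))), add(Z, Z)))))
  step 11: S(S(S(S(add(add(SSZ, mul(Z, SSSZ)), add(Z, Z))))))
  step 12: S(S(S(S(add(S(add(SZ, mul(Z, SSSZ))), add(Z, Z))))))
  step 13: S(S(S(S(S(add(add(SZ, mul(Z, SSSZ)), add(Z, Z)))))))
  step 14: S(S(S(S(S(add(S(add(Z, mul(Z, SSSZ))), add(Z, Z)))))))
  step 15: S(S(S(S(S(S(add(add(Z, mul(Z, SSSZ)), add(Z, Z))))))))
  step 16: S(S(S(S(S(S(add(mul(Z, SSSZ), add(Z, Z))))))))
  step 17: S(S(S(S(S(S(add(Z, add(Z, Z))))))))
  step 18: S(S(S(S(S(S(add(Z, Z)))))))
  step 19: S^6(Z)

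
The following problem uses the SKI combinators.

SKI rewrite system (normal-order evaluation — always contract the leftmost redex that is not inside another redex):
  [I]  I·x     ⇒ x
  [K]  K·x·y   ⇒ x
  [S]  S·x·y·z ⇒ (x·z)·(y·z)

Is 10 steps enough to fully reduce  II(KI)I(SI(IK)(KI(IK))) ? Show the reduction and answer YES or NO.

  start: II(KI)I(SI(IK)(KI(IK)))
  step 1: I(KI)I(SI(IK)(KI(IK)))
  step 2: KII(SI(IK)(KI(IK)))
  step 3: I(SI(IK)(KI(IK)))
  step 4: SI(IK)(KI(IK))
  step 5: I(KI(IK))(IK(KI(IK)))
  step 6: KI(IK)(IK(KI(IK)))
  step 7: I(IK(KI(IK)))
  step 8: IK(KI(IK))
  step 9: K(KI(IK))
  step 10: KI

Answer: YES — reaches normal form KI in 10 ≤ 10 steps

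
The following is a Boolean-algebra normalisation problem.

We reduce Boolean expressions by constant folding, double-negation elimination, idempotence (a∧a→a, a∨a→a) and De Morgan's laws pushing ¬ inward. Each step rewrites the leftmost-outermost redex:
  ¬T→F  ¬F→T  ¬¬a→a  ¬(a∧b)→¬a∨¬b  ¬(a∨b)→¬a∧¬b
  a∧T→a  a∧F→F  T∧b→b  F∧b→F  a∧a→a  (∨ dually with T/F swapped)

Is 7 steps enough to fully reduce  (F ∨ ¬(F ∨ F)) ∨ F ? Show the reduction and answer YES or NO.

Answer: YES — reaches normal form T in 5 ≤ 7 steps

Working:
  start: (F ∨ ¬(F ∨ F)) ∨ F
  [1] F ∨ ¬(F ∨ F)
  [2] ¬(F ∨ F)
  [3] ¬F ∧ ¬F
  [4] ¬F
  [5] T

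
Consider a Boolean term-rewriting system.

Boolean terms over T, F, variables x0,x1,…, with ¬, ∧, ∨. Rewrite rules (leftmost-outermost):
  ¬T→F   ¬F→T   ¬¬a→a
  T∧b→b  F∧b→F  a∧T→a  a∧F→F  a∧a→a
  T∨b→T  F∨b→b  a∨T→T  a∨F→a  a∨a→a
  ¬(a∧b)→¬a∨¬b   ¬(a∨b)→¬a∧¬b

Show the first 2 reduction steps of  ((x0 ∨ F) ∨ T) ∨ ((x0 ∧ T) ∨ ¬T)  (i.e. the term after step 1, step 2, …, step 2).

  start: ((x0 ∨ F) ∨ T) ∨ ((x0 ∧ T) ∨ ¬T)
  [1] T ∨ ((x0 ∧ T) ∨ ¬T)
  [2] T

Answer: after 2 steps: T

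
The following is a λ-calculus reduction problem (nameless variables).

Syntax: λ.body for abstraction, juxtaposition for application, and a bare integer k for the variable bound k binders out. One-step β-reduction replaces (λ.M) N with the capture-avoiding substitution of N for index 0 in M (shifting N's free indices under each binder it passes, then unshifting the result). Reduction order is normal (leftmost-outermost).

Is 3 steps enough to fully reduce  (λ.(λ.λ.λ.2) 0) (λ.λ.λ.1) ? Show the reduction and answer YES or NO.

  start: (λ.(λ.λ.λ.2) 0) (λ.λ.λ.1)
  →1  (λ.λ.λ.2) (λ.λ.λ.1)
  →2  λ.λ.λ.λ.λ.1

Answer: YES — reaches normal form λ.λ.λ.λ.λ.1 in 2 ≤ 3 steps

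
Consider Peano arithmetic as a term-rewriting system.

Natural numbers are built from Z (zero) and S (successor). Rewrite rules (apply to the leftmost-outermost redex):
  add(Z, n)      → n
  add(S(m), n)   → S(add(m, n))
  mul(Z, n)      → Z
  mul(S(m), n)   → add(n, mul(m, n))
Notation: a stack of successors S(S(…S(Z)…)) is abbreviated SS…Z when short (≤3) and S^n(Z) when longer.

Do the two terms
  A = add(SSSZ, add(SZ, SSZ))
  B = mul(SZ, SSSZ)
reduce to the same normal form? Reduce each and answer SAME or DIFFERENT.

Term A:
  start: add(SSSZ, add(SZ, SSZ))
  step 1: S(add(SSZ, add(SZ, SSZ)))
  step 2: S(S(add(SZ, add(SZ, SSZ))))
  step 3: S(S(S(add(Z, add(SZ, SSZ)))))
  step 4: S(S(S(add(SZ, SSZ))))
  step 5: S(S(S(S(add(Z, SSZ)))))
  step 6: S^6(Z)

Term B:
  start: mul(SZ, SSSZ)
  step 1: add(SSSZ, mul(Z, SSSZ))
  step 2: S(add(SSZ, mul(Z, SSSZ)))
  step 3: S(S(add(SZ, mul(Z, SSSZ))))
  step 4: S(S(S(add(Z, mul(Z, SSSZ)))))
  step 5: S(S(S(mul(Z, SSSZ))))
  step 6: SSSZ

Answer: DIFFERENT — A ⇓ S^6(Z), B ⇓ SSSZ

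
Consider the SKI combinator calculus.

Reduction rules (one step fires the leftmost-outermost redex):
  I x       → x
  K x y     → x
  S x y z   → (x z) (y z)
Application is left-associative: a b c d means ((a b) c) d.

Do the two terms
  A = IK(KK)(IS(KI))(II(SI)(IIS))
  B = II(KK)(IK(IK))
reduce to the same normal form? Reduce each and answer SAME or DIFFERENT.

Term A:
  start: IK(KK)(IS(KI))(II(SI)(IIS))
  step 1: K(KK)(IS(KI))(II(SI)(IIS))
  step 2: KK(II(SI)(IIS))
  step 3: K

Term B:
  start: II(KK)(IK(IK))
  step 1: I(KK)(IK(IK))
  step 2: KK(IK(IK))
  step 3: K

Answer: SAME — A ⇓ K, B ⇓ K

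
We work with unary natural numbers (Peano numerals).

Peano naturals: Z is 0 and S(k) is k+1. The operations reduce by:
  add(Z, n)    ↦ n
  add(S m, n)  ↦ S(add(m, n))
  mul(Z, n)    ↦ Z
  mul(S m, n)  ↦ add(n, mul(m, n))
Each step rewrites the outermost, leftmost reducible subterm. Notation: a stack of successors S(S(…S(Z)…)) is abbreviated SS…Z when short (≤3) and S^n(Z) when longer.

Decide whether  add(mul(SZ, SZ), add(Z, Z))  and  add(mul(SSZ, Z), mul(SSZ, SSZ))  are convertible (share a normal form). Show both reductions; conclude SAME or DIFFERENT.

Term A:
  start: add(mul(SZ, SZ), add(Z, Z))
  [1] add(add(SZ, mul(Z, SZ)), add(Z, Z))
  [2] add(S(add(Z, mul(Z, SZ))), add(Z, Z))
  [3] S(add(add(Z, mul(Z, SZ)), add(Z, Z)))
  [4] S(add(mul(Z, SZ), add(Z, Z)))
  [5] S(add(Z, add(Z, Z)))
  [6] S(add(Z, Z))
  [7] SZ

Term B:
  start: add(mul(SSZ, Z), mul(SSZ, SSZ))
  [1] add(add(Z, mul(SZ, Z)), mul(SSZ, SSZ))
  [2] add(mul(SZ, Z), mul(SSZ, SSZ))
  [3] add(add(Z, mul(Z, Z)), mul(SSZ, SSZ))
  [4] add(mul(Z, Z), mul(SSZ, SSZ))
  [5] add(Z, mul(SSZ, SSZ))
  [6] mul(SSZ, SSZ)
  [7] add(SSZ, mul(SZ, SSZ))
  [8] S(add(SZ, mul(SZ, SSZ)))
  [9] S(S(add(Z, mul(SZ, SSZ))))
  [10] S(S(mul(SZ, SSZ)))
  [11] S(S(add(SSZ, mul(Z, SSZ))))
  [12] S(S(S(add(SZ, mul(Z, SSZ)))))
  [13] S(S(S(S(add(Z, mul(Z, SSZ))))))
  [14] S(S(S(S(mul(Z, SSZ)))))
  [15] S^4(Z)

Answer: DIFFERENT — A ⇓ SZ, B ⇓ S^4(Z)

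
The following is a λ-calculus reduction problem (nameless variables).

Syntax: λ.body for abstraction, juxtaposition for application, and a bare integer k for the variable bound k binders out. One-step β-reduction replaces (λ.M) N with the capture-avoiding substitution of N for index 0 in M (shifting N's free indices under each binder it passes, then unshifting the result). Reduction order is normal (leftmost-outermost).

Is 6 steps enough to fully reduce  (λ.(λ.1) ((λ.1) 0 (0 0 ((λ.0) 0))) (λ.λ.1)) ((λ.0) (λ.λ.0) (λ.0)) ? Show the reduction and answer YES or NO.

  start: (λ.(λ.1) ((λ.1) 0 (0 0 ((λ.0) 0))) (λ.λ.1)) ((λ.0) (λ.λ.0) (λ.0))
  step 1: (λ.(λ.0) (λ.λ.0) (λ.0)) ((λ.(λ.0) (λ.λ.0) (λ.0)) ((λ.0) (λ.λ.0) (λ.0)) ((λ.0) (λ.λ.0) (λ.0) ((λ.0) (λ.λ.0) (λ.0)) ((λ.0) ((λ.0) (λ.λ.0) (λ.0))))) (λ.λ.1)
  step 2: (λ.0) (λ.λ.0) (λ.0) (λ.λ.1)
  step 3: (λ.λ.0) (λ.0) (λ.λ.1)
  step 4: (λ.0) (λ.λ.1)
  step 5: λ.λ.1

Answer: YES — reaches normal form λ.λ.1 in 5 ≤ 6 steps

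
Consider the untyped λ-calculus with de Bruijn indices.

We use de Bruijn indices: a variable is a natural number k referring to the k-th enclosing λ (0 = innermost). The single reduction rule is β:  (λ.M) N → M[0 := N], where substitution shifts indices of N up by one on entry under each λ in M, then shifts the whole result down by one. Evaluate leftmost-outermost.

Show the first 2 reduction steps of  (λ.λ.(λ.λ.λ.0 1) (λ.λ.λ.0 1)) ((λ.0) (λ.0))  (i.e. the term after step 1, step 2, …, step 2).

Answer: after 2 steps: λ.λ.λ.0 1

Reduction:
  start: (λ.λ.(λ.λ.λ.0 1) (λ.λ.λ.0 1)) ((λ.0) (λ.0))
  step 1: λ.(λ.λ.λ.0 1) (λ.λ.λ.0 1)
  step 2: λ.λ.λ.0 1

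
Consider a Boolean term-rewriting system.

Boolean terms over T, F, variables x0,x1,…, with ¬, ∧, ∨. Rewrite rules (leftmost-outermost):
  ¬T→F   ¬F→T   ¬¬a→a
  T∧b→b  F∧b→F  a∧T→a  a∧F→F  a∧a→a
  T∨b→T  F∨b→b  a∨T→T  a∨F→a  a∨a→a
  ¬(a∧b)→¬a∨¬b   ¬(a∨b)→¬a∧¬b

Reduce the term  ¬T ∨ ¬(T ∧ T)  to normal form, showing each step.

  start: ¬T ∨ ¬(T ∧ T)
  →1  F ∨ ¬(T ∧ T)
  →2  ¬(T ∧ T)
  →3  ¬T ∨ ¬T
  →4  ¬T
  →5  F

Answer: normal form = F  (in 5 steps)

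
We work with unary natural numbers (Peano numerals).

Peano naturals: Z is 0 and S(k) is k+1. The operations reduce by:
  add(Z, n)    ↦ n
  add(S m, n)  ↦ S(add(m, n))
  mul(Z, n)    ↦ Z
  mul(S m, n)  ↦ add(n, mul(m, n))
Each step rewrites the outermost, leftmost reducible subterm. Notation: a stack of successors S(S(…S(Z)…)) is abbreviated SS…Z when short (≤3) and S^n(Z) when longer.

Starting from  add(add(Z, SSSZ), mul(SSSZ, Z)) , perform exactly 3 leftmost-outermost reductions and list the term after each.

Answer: after 3 steps: S(S(add(SZ, mul(SSSZ, Z))))

Working:
  start: add(add(Z, SSSZ), mul(SSSZ, Z))
  [1] add(SSSZ, mul(SSSZ, Z))
  [2] S(add(SSZ, mul(SSSZ, Z)))
  [3] S(S(add(SZ, mul(SSSZ, Z))))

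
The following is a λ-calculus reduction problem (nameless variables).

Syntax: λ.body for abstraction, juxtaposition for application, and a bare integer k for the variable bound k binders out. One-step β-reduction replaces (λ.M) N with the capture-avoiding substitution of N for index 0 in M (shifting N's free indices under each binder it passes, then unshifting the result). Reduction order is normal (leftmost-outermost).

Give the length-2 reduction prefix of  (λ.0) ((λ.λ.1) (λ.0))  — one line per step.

  start: (λ.0) ((λ.λ.1) (λ.0))
  step 1: (λ.λ.1) (λ.0)
  step 2: λ.λ.0

Answer: after 2 steps: λ.λ.0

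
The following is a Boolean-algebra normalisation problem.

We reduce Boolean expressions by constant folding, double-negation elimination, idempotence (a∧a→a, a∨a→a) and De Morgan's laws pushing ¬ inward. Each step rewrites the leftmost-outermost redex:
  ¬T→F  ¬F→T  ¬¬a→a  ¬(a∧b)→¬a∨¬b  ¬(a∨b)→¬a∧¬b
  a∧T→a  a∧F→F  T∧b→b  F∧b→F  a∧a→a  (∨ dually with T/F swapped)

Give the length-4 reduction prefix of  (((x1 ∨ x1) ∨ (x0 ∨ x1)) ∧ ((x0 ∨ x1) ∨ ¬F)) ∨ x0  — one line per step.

  start: (((x1 ∨ x1) ∨ (x0 ∨ x1)) ∧ ((x0 ∨ x1) ∨ ¬F)) ∨ x0
  [1] ((x1 ∨ (x0 ∨ x1)) ∧ ((x0 ∨ x1) ∨ ¬F)) ∨ x0
  [2] ((x1 ∨ (x0 ∨ x1)) ∧ ((x0 ∨ x1) ∨ T)) ∨ x0
  [3] ((x1 ∨ (x0 ∨ x1)) ∧ T) ∨ x0
  [4] (x1 ∨ (x0 ∨ x1)) ∨ x0

Answer: after 4 steps: (x1 ∨ (x0 ∨ x1)) ∨ x0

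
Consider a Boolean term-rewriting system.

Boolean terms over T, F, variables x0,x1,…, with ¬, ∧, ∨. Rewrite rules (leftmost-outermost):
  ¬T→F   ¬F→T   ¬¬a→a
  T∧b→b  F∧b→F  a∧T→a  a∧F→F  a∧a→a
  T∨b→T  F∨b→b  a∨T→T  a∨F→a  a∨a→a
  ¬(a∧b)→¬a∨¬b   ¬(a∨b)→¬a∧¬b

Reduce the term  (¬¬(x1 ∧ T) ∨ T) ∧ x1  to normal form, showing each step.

Answer: normal form = x1  (in 2 steps)

Working:
  start: (¬¬(x1 ∧ T) ∨ T) ∧ x1
  →1  T ∧ x1
  →2  x1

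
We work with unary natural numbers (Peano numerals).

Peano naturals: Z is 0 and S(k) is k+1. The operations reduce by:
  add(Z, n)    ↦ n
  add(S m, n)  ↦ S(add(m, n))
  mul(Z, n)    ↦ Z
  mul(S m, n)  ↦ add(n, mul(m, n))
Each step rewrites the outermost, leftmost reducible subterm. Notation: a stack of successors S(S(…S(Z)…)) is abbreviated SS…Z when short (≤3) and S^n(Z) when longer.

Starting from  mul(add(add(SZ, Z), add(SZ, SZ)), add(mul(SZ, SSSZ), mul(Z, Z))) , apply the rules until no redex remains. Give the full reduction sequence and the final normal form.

  start: mul(add(add(SZ, Z), add(SZ, SZ)), add(mul(SZ, SSSZ), mul(Z, Z)))
  →1  mul(add(S(add(Z, Z)), add(SZ, SZ)), add(mul(SZ, SSSZ), mul(Z, Z)))
  →2  mul(S(add(add(Z, Z), add(SZ, SZ))), add(mul(SZ, SSSZ), mul(Z, Z)))
  →3  add(add(mul(SZ, SSSZ), mul(Z, Z)), mul(add(add(Z, Z), add(SZ, SZ)), add(mul(SZ, SSSZ), mul(Z, Z))))
  →4  add(add(add(SSSZ, mul(Z, SSSZ)), mul(Z, Z)), mul(add(add(Z, Z), add(SZ, SZ)), add(mul(SZ, SSSZ), mul(Z, Z))))
  →5  add(add(S(add(SSZ, mul(Z, SSSZ))), mul(Z, Z)), mul(add(add(Z, Z), add(SZ, SZ)), add(mul(SZ, SSSZ), mul(Z, Z))))
  →6  add(S(add(add(SSZ, mul(Z, SSSZ)), mul(Z, Z))), mul(add(add(Z, Z), add(SZ, SZ)), add(mul(SZ, SSSZ), mul(Z, Z))))
  →7  S(add(add(add(SSZ, mul(Z, SSSZ)), mul(Z, Z)), mul(add(add(Z, Z), add(SZ, SZ)), add(mul(SZ, SSSZ), mul(Z, Z)))))
  →8  S(add(add(S(add(SZ, mul(Z, SSSZ))), mul(Z, Z)), mul(add(add(Z, Z), add(SZ, SZ)), add(mul(SZ, SSSZ), mul(Z, Z)))))
  →9  S(add(S(add(add(SZ, mul(Z, SSSZ)), mul(Z, Z))), mul(add(add(Z, Z), add(SZ, SZ)), add(mul(SZ, SSSZ), mul(Z, Z)))))
  →10  S(S(add(add(add(SZ, mul(Z, SSSZ)), mul(Z, Z)), mul(add(add(Z, Z), add(SZ, SZ)), add(mul(SZ, SSSZ), mul(Z, Z))))))
  →11  S(S(add(add(S(add(Z, mul(Z, SSSZ))), mul(Z, Z)), mul(add(add(Z, Z), add(SZ, SZ)), add(mul(SZ, SSSZ), mul(Z, Z))))))
  →12  S(S(add(S(add(add(Z, mul(Z, SSSZ)), mul(Z, Z))), mul(add(add(Z, Z), add(SZ, SZ)), add(mul(SZ, SSSZ), mul(Z, Z))))))
  →13  S(S(S(add(add(add(Z, mul(Z, SSSZ)), mul(Z, Z)), mul(add(add(Z, Z), add(SZ, SZ)), add(mul(SZ, SSSZ), mul(Z, Z)))))))
  →14  S(S(S(add(add(mul(Z, SSSZ), mul(Z, Z)), mul(add(add(Z, Z), add(SZ, SZ)), add(mul(SZ, SSSZ), mul(Z, Z)))))))
  →15  S(S(S(add(add(Z, mul(Z, Z)), mul(add(add(Z, Z), add(SZ, SZ)), add(mul(SZ, SSSZ), mul(Z, Z)))))))
  →16  S(S(S(add(mul(Z, Z), mul(add(add(Z, Z), add(SZ, SZ)), add(mul(SZ, SSSZ), mul(Z, Z)))))))
  →17  S(S(S(add(Z, mul(add(add(Z, Z), add(SZ, SZ)), add(mul(SZ, SSSZ), mul(Z, Z)))))))
  →18  S(S(S(mul(add(add(Z, Z), add(SZ, SZ)), add(mul(SZ, SSSZ), mul(Z, Z))))))
  →19  S(S(S(mul(add(Z, add(SZ, SZ)), add(mul(SZ, SSSZ), mul(Z, Z))))))
  →20  S(S(S(mul(add(SZ, SZ), add(mul(SZ, SSSZ), mul(Z, Z))))))
  →21  S(S(S(mul(S(add(Z, SZ)), add(mul(SZ, SSSZ), mul(Z, Z))))))
  →22  S(S(S(add(add(mul(SZ, SSSZ), mul(Z, Z)), mul(add(Z, SZ), add(mul(SZ, SSSZ), mul(Z, Z)))))))
  →23  S(S(S(add(add(add(SSSZ, mul(Z, SSSZ)), mul(Z, Z)), mul(add(Z, SZ), add(mul(SZ, SSSZ), mul(Z, Z)))))))
  →24  S(S(S(add(add(S(add(SSZ, mul(Z, SSSZ))), mul(Z, Z)), mul(add(Z, SZ), add(mul(SZ, SSSZ), mul(Z, Z)))))))
  →25  S(S(S(add(S(add(add(SSZ, mul(Z, SSSZ)), mul(Z, Z))), mul(add(Z, SZ), add(mul(SZ, SSSZ), mul(Z, Z)))))))
  →26  S(S(S(S(add(add(add(SSZ, mul(Z, SSSZ)), mul(Z, Z)), mul(add(Z, SZ), add(mul(SZ, SSSZ), mul(Z, Z))))))))
  →27  S(S(S(S(add(add(S(add(SZ, mul(Z, SSSZ))), mul(Z, Z)), mul(add(Z, SZ), add(mul(SZ, SSSZ), mul(Z, Z))))))))
  →28  S(S(S(S(add(S(add(add(SZ, mul(Z, SSSZ)), mul(Z, Z))), mul(add(Z, SZ), add(mul(SZ, SSSZ), mul(Z, Z))))))))
  →29  S(S(S(S(S(add(add(add(SZ, mul(Z, SSSZ)), mul(Z, Z)), mul(add(Z, SZ), add(mul(SZ, SSSZ), mul(Z, Z)))))))))
  →30  S(S(S(S(S(add(add(S(add(Z, mul(Z, SSSZ))), mul(Z, Z)), mul(add(Z, SZ), add(mul(SZ, SSSZ), mul(Z, Z)))))))))
  →31  S(S(S(S(S(add(S(add(add(Z, mul(Z, SSSZ)), mul(Z, Z))), mul(add(Z, SZ), add(mul(SZ, SSSZ), mul(Z, Z)))))))))
  →32  S(S(S(S(S(S(add(add(add(Z, mul(Z, SSSZ)), mul(Z, Z)), mul(add(Z, SZ), add(mul(SZ, SSSZ), mul(Z, Z))))))))))
  →33  S(S(S(S(S(S(add(add(mul(Z, SSSZ), mul(Z, Z)), mul(add(Z, SZ), add(mul(SZ, SSSZ), mul(Z, Z))))))))))
  →34  S(S(S(S(S(S(add(add(Z, mul(Z, Z)), mul(add(Z, SZ), add(mul(SZ, SSSZ), mul(Z, Z))))))))))
  →35  S(S(S(S(S(S(add(mul(Z, Z), mul(add(Z, SZ), add(mul(SZ, SSSZ), mul(Z, Z))))))))))
  →36  S(S(S(S(S(S(add(Z, mul(add(Z, SZ), add(mul(SZ, SSSZ), mul(Z, Z))))))))))
  →37  S(S(S(S(S(S(mul(add(Z, SZ), add(mul(SZ, SSSZ), mul(Z, Z)))))))))
  →38  S(S(S(S(S(S(mul(SZ, add(mul(SZ, SSSZ), mul(Z, Z)))))))))
  →39  S(S(S(S(S(S(add(add(mul(SZ, SSSZ), mul(Z, Z)), mul(Z, add(mul(SZ, SSSZ), mul(Z, Z))))))))))
  →40  S(S(S(S(S(S(add(add(add(SSSZ, mul(Z, SSSZ)), mul(Z, Z)), mul(Z, add(mul(SZ, SSSZ), mul(Z, Z))))))))))
  →41  S(S(S(S(S(S(add(add(S(add(SSZ, mul(Z, SSSZ))), mul(Z, Z)), mul(Z, add(mul(SZ, SSSZ), mul(Z, Z))))))))))
  →42  S(S(S(S(S(S(add(S(add(add(SSZ, mul(Z, SSSZ)), mul(Z, Z))), mul(Z, add(mul(SZ, SSSZ), mul(Z, Z))))))))))
  →43  S(S(S(S(S(S(S(add(add(add(SSZ, mul(Z, SSSZ)), mul(Z, Z)), mul(Z, add(mul(SZ, SSSZ), mul(Z, Z)))))))))))
  →44  S(S(S(S(S(S(S(add(add(S(add(SZ, mul(Z, SSSZ))), mul(Z, Z)), mul(Z, add(mul(SZ, SSSZ), mul(Z, Z)))))))))))
  →45  S(S(S(S(S(S(S(add(S(add(add(SZ, mul(Z, SSSZ)), mul(Z, Z))), mul(Z, add(mul(SZ, SSSZ), mul(Z, Z)))))))))))
  →46  S(S(S(S(S(S(S(S(add(add(add(SZ, mul(Z, SSSZ)), mul(Z, Z)), mul(Z, add(mul(SZ, SSSZ), mul(Z, Z))))))))))))
  →47  S(S(S(S(S(S(S(S(add(add(S(add(Z, mul(Z, SSSZ))), mul(Z, Z)), mul(Z, add(mul(SZ, SSSZ), mul(Z, Z))))))))))))
  →48  S(S(S(S(S(S(S(S(add(S(add(add(Z, mul(Z, SSSZ)), mul(Z, Z))), mul(Z, add(mul(SZ, SSSZ), mul(Z, Z))))))))))))
  →49  S(S(S(S(S(S(S(S(S(add(add(add(Z, mul(Z, SSSZ)), mul(Z, Z)), mul(Z, add(mul(SZ, SSSZ), mul(Z, Z)))))))))))))
  →50  S(S(S(S(S(S(S(S(S(add(add(mul(Z, SSSZ), mul(Z, Z)), mul(Z, add(mul(SZ, SSSZ), mul(Z, Z)))))))))))))
  →51  S(S(S(S(S(S(S(S(S(add(add(Z, mul(Z, Z)), mul(Z, add(mul(SZ, SSSZ), mul(Z, Z)))))))))))))
  →52  S(S(S(S(S(S(S(S(S(add(mul(Z, Z), mul(Z, add(mul(SZ, SSSZ), mul(Z, Z)))))))))))))
  →53  S(S(S(S(S(S(S(S(S(add(Z, mul(Z, add(mul(SZ, SSSZ), mul(Z, Z)))))))))))))
  →54  S(S(S(S(S(S(S(S(S(mul(Z, add(mul(SZ, SSSZ), mul(Z, Z))))))))))))
  →55  S^9(Z)

Answer: normal form = S^9(Z)  (in 55 steps)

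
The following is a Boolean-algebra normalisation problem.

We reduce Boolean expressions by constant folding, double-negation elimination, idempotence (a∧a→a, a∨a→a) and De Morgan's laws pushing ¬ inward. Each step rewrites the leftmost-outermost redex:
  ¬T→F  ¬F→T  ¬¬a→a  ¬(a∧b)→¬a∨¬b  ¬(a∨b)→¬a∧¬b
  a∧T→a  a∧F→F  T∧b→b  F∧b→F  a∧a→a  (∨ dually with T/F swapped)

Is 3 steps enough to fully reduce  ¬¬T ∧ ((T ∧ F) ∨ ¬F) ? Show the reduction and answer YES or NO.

  start: ¬¬T ∧ ((T ∧ F) ∨ ¬F)
  [1] T ∧ ((T ∧ F) ∨ ¬F)
  [2] (T ∧ F) ∨ ¬F
  [3] F ∨ ¬F

Answer: NO — after 3 steps the term is F ∨ ¬F, not yet normal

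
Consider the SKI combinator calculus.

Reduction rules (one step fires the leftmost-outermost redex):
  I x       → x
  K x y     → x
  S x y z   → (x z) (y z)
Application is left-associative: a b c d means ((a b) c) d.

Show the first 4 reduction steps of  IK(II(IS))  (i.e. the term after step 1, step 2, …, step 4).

Answer: after 4 steps: KS

Working:
  start: IK(II(IS))
  [1] K(II(IS))
  [2] K(I(IS))
  [3] K(IS)
  [4] KS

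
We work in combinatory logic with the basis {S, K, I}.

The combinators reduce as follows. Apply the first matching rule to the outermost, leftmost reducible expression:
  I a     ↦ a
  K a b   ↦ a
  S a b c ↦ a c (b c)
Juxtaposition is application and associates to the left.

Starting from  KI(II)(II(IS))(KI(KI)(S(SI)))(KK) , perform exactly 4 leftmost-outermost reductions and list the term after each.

  start: KI(II)(II(IS))(KI(KI)(S(SI)))(KK)
  step 1: I(II(IS))(KI(KI)(S(SI)))(KK)
  step 2: II(IS)(KI(KI)(S(SI)))(KK)
  step 3: I(IS)(KI(KI)(S(SI)))(KK)
  step 4: IS(KI(KI)(S(SI)))(KK)

Answer: after 4 steps: IS(KI(KI)(S(SI)))(KK)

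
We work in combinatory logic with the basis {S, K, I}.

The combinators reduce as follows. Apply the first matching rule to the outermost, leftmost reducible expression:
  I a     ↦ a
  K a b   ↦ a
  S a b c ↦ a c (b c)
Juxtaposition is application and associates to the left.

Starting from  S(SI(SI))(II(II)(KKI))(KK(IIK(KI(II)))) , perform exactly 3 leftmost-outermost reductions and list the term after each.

  start: S(SI(SI))(II(II)(KKI))(KK(IIK(KI(II))))
  [1] SI(SI)(KK(IIK(KI(II))))(II(II)(KKI)(KK(IIK(KI(II)))))
  [2] I(KK(IIK(KI(II))))(SI(KK(IIK(KI(II)))))(II(II)(KKI)(KK(IIK(KI(II)))))
  [3] KK(IIK(KI(II)))(SI(KK(IIK(KI(II)))))(II(II)(KKI)(KK(IIK(KI(II)))))

Answer: after 3 steps: KK(IIK(KI(II)))(SI(KK(IIK(KI(II)))))(II(II)(KKI)(KK(IIK(KI(II)))))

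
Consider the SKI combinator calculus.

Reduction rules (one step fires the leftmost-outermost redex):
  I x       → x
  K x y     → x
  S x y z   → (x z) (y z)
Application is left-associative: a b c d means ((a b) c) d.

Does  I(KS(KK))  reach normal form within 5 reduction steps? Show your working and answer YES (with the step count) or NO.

Answer: YES — reaches normal form S in 2 ≤ 5 steps

Derivation:
  start: I(KS(KK))
  →1  KS(KK)
  →2  S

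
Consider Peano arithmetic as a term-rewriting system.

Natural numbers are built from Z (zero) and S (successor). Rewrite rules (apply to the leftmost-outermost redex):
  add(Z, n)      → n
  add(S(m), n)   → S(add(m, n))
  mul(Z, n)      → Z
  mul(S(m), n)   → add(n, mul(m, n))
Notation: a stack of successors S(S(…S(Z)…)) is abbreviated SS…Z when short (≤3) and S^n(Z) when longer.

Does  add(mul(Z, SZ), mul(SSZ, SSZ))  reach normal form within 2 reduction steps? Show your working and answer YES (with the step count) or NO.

Answer: NO — after 2 steps the term is mul(SSZ, SSZ), not yet normal

Derivation:
  start: add(mul(Z, SZ), mul(SSZ, SSZ))
  →1  add(Z, mul(SSZ, SSZ))
  →2  mul(SSZ, SSZ)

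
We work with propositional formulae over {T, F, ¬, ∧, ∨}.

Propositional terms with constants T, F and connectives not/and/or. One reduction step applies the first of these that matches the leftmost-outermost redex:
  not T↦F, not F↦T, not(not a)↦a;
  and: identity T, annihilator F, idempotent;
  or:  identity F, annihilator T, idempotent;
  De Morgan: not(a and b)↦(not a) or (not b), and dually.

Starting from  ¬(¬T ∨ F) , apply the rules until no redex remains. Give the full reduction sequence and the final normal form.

  start: ¬(¬T ∨ F)
  step 1: ¬¬T ∧ ¬F
  step 2: T ∧ ¬F
  step 3: ¬F
  step 4: T

Answer: normal form = T  (in 4 steps)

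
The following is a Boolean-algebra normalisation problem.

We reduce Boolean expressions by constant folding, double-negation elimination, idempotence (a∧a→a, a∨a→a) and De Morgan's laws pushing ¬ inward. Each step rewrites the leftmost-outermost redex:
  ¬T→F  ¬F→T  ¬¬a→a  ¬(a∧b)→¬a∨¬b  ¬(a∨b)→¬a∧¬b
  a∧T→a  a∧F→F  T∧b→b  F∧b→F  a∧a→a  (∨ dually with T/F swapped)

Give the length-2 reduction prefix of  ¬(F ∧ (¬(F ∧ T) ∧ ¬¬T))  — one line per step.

  start: ¬(F ∧ (¬(F ∧ T) ∧ ¬¬T))
  →1  ¬F ∨ ¬(¬(F ∧ T) ∧ ¬¬T)
  →2  T ∨ ¬(¬(F ∧ T) ∧ ¬¬T)

Answer: after 2 steps: T ∨ ¬(¬(F ∧ T) ∧ ¬¬T)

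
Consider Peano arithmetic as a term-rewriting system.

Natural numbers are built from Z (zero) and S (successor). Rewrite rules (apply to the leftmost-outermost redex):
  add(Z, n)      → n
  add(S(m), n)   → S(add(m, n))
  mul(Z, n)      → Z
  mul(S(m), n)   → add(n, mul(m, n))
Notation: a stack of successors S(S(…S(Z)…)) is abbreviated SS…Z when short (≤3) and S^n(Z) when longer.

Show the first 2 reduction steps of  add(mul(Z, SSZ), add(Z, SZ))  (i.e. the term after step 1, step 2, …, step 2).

  start: add(mul(Z, SSZ), add(Z, SZ))
  step 1: add(Z, add(Z, SZ))
  step 2: add(Z, SZ)

Answer: after 2 steps: add(Z, SZ)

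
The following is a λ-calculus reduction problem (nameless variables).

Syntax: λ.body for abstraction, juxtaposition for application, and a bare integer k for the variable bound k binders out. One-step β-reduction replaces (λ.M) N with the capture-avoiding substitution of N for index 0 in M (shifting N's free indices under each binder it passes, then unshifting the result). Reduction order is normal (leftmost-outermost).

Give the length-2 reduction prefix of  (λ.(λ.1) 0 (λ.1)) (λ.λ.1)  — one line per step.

Answer: after 2 steps: (λ.λ.1) (λ.λ.λ.1)

Derivation:
  start: (λ.(λ.1) 0 (λ.1)) (λ.λ.1)
  →1  (λ.λ.λ.1) (λ.λ.1) (λ.λ.λ.1)
  →2  (λ.λ.1) (λ.λ.λ.1)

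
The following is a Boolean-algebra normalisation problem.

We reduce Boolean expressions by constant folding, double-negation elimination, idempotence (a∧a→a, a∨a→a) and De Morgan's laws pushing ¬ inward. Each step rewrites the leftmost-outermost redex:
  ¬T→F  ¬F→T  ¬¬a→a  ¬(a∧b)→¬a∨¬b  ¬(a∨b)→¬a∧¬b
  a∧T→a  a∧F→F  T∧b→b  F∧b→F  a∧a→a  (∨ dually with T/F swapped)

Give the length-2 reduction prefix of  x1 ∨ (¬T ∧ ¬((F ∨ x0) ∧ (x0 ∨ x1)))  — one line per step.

Answer: after 2 steps: x1 ∨ F

Reduction:
  start: x1 ∨ (¬T ∧ ¬((F ∨ x0) ∧ (x0 ∨ x1)))
  →1  x1 ∨ (F ∧ ¬((F ∨ x0) ∧ (x0 ∨ x1)))
  →2  x1 ∨ F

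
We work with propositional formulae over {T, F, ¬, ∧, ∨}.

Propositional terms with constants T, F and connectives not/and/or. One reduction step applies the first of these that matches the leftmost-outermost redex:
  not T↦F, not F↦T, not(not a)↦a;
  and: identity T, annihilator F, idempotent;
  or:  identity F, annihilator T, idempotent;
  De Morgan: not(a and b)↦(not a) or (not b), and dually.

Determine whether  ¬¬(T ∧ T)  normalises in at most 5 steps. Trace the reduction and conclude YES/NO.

Answer: YES — reaches normal form T in 2 ≤ 5 steps

Derivation:
  start: ¬¬(T ∧ T)
  step 1: T ∧ T
  step 2: T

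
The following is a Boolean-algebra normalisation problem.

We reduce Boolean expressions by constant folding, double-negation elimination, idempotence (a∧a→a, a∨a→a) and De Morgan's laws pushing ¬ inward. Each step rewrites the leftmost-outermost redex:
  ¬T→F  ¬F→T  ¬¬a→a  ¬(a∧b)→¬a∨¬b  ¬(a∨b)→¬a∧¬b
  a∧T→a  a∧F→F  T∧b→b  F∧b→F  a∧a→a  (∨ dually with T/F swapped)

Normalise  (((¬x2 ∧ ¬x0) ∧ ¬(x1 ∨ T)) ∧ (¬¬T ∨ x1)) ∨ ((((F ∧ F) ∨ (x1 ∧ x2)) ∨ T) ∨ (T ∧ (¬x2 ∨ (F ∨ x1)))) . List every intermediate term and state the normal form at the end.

Answer: normal form = T  (in 8 steps)

Working:
  start: (((¬x2 ∧ ¬x0) ∧ ¬(x1 ∨ T)) ∧ (¬¬T ∨ x1)) ∨ ((((F ∧ F) ∨ (x1 ∧ x2)) ∨ T) ∨ (T ∧ (¬x2 ∨ (F ∨ x1))))
  →1  (((¬x2 ∧ ¬x0) ∧ (¬x1 ∧ ¬T)) ∧ (¬¬T ∨ x1)) ∨ ((((F ∧ F) ∨ (x1 ∧ x2)) ∨ T) ∨ (T ∧ (¬x2 ∨ (F ∨ x1))))
  →2  (((¬x2 ∧ ¬x0) ∧ (¬x1 ∧ F)) ∧ (¬¬T ∨ x1)) ∨ ((((F ∧ F) ∨ (x1 ∧ x2)) ∨ T) ∨ (T ∧ (¬x2 ∨ (F ∨ x1))))
  →3  (((¬x2 ∧ ¬x0) ∧ F) ∧ (¬¬T ∨ x1)) ∨ ((((F ∧ F) ∨ (x1 ∧ x2)) ∨ T) ∨ (T ∧ (¬x2 ∨ (F ∨ x1))))
  →4  (F ∧ (¬¬T ∨ x1)) ∨ ((((F ∧ F) ∨ (x1 ∧ x2)) ∨ T) ∨ (T ∧ (¬x2 ∨ (F ∨ x1))))
  →5  F ∨ ((((F ∧ F) ∨ (x1 ∧ x2)) ∨ T) ∨ (T ∧ (¬x2 ∨ (F ∨ x1))))
  →6  (((F ∧ F) ∨ (x1 ∧ x2)) ∨ T) ∨ (T ∧ (¬x2 ∨ (F ∨ x1)))
  →7  T ∨ (T ∧ (¬x2 ∨ (F ∨ x1)))
  →8  T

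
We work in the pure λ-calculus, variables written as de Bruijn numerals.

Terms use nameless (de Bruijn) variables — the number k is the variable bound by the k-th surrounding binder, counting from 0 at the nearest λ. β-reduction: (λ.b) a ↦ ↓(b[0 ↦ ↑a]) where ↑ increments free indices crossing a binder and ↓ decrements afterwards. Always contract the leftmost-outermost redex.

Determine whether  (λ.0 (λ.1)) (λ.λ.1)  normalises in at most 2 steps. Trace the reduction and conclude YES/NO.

  start: (λ.0 (λ.1)) (λ.λ.1)
  step 1: (λ.λ.1) (λ.λ.λ.1)
  step 2: λ.λ.λ.λ.1

Answer: YES — reaches normal form λ.λ.λ.λ.1 in 2 ≤ 2 steps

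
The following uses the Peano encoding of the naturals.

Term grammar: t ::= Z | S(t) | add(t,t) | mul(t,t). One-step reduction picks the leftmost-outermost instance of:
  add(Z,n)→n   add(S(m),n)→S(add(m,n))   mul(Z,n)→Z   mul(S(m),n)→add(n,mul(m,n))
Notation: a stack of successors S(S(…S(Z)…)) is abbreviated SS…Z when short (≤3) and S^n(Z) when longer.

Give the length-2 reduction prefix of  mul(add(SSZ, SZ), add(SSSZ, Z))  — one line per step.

  start: mul(add(SSZ, SZ), add(SSSZ, Z))
  [1] mul(S(add(SZ, SZ)), add(SSSZ, Z))
  [2] add(add(SSSZ, Z), mul(add(SZ, SZ), add(SSSZ, Z)))

Answer: after 2 steps: add(add(SSSZ, Z), mul(add(SZ, SZ), add(SSSZ, Z)))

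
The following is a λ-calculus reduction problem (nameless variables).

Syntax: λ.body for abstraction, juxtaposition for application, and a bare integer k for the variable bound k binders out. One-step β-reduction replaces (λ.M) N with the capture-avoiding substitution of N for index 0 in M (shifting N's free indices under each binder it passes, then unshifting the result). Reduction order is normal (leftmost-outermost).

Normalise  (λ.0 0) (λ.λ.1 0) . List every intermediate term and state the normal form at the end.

  start: (λ.0 0) (λ.λ.1 0)
  →1  (λ.λ.1 0) (λ.λ.1 0)
  →2  λ.(λ.λ.1 0) 0
  →3  λ.λ.1 0

Answer: normal form = λ.λ.1 0  (in 3 steps)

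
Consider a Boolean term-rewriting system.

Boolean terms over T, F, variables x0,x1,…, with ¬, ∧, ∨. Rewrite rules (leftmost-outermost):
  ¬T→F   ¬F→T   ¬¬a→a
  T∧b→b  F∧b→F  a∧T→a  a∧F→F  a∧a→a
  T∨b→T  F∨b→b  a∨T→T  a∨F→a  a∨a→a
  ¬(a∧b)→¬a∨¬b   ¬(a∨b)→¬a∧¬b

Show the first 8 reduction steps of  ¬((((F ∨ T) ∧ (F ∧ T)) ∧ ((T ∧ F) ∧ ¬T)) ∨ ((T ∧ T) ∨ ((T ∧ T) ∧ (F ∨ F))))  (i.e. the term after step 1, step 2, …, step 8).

Answer: after 8 steps: (¬(F ∧ T) ∨ ¬((T ∧ F) ∧ ¬T)) ∧ ¬((T ∧ T) ∨ ((T ∧ T) ∧ (F ∨ F)))

Reduction:
  start: ¬((((F ∨ T) ∧ (F ∧ T)) ∧ ((T ∧ F) ∧ ¬T)) ∨ ((T ∧ T) ∨ ((T ∧ T) ∧ (F ∨ F))))
  step 1: ¬(((F ∨ T) ∧ (F ∧ T)) ∧ ((T ∧ F) ∧ ¬T)) ∧ ¬((T ∧ T) ∨ ((T ∧ T) ∧ (F ∨ F)))
  step 2: (¬((F ∨ T) ∧ (F ∧ T)) ∨ ¬((T ∧ F) ∧ ¬T)) ∧ ¬((T ∧ T) ∨ ((T ∧ T) ∧ (F ∨ F)))
  step 3: ((¬(F ∨ T) ∨ ¬(F ∧ T)) ∨ ¬((T ∧ F) ∧ ¬T)) ∧ ¬((T ∧ T) ∨ ((T ∧ T) ∧ (F ∨ F)))
  step 4: (((¬F ∧ ¬T) ∨ ¬(F ∧ T)) ∨ ¬((T ∧ F) ∧ ¬T)) ∧ ¬((T ∧ T) ∨ ((T ∧ T) ∧ (F ∨ F)))
  step 5: (((T ∧ ¬T) ∨ ¬(F ∧ T)) ∨ ¬((T ∧ F) ∧ ¬T)) ∧ ¬((T ∧ T) ∨ ((T ∧ T) ∧ (F ∨ F)))
  step 6: ((¬T ∨ ¬(F ∧ T)) ∨ ¬((T ∧ F) ∧ ¬T)) ∧ ¬((T ∧ T) ∨ ((T ∧ T) ∧ (F ∨ F)))
  step 7: ((F ∨ ¬(F ∧ T)) ∨ ¬((T ∧ F) ∧ ¬T)) ∧ ¬((T ∧ T) ∨ ((T ∧ T) ∧ (F ∨ F)))
  step 8: (¬(F ∧ T) ∨ ¬((T ∧ F) ∧ ¬T)) ∧ ¬((T ∧ T) ∨ ((T ∧ T) ∧ (F ∨ F)))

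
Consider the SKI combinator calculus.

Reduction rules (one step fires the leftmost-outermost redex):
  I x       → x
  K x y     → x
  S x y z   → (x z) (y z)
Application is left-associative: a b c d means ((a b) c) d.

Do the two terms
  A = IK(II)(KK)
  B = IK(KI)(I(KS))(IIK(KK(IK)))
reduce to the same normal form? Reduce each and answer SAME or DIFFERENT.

Term A:
  start: IK(II)(KK)
  →1  K(II)(KK)
  →2  II
  →3  I

Term B:
  start: IK(KI)(I(KS))(IIK(KK(IK)))
  →1  K(KI)(I(KS))(IIK(KK(IK)))
  →2  KI(IIK(KK(IK)))
  →3  I

Answer: SAME — A ⇓ I, B ⇓ I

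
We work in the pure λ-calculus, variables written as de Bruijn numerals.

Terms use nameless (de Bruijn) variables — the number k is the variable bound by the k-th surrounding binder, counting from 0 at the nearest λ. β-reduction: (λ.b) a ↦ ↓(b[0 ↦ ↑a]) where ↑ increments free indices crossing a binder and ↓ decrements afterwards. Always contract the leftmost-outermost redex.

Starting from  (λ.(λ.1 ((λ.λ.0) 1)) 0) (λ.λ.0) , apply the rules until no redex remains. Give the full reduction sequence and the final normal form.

  start: (λ.(λ.1 ((λ.λ.0) 1)) 0) (λ.λ.0)
  step 1: (λ.(λ.λ.0) ((λ.λ.0) (λ.λ.0))) (λ.λ.0)
  step 2: (λ.λ.0) ((λ.λ.0) (λ.λ.0))
  step 3: λ.0

Answer: normal form = λ.0  (in 3 steps)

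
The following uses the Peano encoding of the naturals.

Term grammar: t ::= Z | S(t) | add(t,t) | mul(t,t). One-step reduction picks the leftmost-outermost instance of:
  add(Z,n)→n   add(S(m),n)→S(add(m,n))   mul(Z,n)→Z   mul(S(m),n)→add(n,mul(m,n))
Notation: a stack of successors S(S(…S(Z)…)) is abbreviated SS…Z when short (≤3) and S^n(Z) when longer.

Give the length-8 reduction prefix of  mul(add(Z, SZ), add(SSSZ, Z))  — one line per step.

Answer: after 8 steps: S(S(S(add(add(Z, Z), mul(Z, add(SSSZ, Z))))))

Working:
  start: mul(add(Z, SZ), add(SSSZ, Z))
  step 1: mul(SZ, add(SSSZ, Z))
  step 2: add(add(SSSZ, Z), mul(Z, add(SSSZ, Z)))
  step 3: add(S(add(SSZ, Z)), mul(Z, add(SSSZ, Z)))
  step 4: S(add(add(SSZ, Z), mul(Z, add(SSSZ, Z))))
  step 5: S(add(S(add(SZ, Z)), mul(Z, add(SSSZ, Z))))
  step 6: S(S(add(add(SZ, Z), mul(Z, add(SSSZ, Z)))))
  step 7: S(S(add(S(add(Z, Z)), mul(Z, add(SSSZ, Z)))))
  step 8: S(S(S(add(add(Z, Z), mul(Z, add(SSSZ, Z))))))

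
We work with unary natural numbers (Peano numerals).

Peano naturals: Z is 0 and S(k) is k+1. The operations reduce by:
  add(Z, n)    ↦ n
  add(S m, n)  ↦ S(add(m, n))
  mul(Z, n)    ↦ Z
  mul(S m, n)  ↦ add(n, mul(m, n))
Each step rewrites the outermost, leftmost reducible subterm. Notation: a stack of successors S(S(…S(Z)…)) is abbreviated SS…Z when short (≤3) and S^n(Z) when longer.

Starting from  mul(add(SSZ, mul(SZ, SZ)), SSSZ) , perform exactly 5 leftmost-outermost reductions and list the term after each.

  start: mul(add(SSZ, mul(SZ, SZ)), SSSZ)
  step 1: mul(S(add(SZ, mul(SZ, SZ))), SSSZ)
  step 2: add(SSSZ, mul(add(SZ, mul(SZ, SZ)), SSSZ))
  step 3: S(add(SSZ, mul(add(SZ, mul(SZ, SZ)), SSSZ)))
  step 4: S(S(add(SZ, mul(add(SZ, mul(SZ, SZ)), SSSZ))))
  step 5: S(S(S(add(Z, mul(add(SZ, mul(SZ, SZ)), SSSZ)))))

Answer: after 5 steps: S(S(S(add(Z, mul(add(SZ, mul(SZ, SZ)), SSSZ)))))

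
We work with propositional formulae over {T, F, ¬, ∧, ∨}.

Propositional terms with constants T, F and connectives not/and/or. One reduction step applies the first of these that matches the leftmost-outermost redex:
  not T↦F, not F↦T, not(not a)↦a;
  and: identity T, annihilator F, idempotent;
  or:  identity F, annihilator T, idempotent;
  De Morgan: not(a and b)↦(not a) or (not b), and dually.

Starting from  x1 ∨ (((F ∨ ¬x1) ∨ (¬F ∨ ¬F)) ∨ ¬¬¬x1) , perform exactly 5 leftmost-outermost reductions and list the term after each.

Answer: after 5 steps: x1 ∨ T

Derivation:
  start: x1 ∨ (((F ∨ ¬x1) ∨ (¬F ∨ ¬F)) ∨ ¬¬¬x1)
  [1] x1 ∨ ((¬x1 ∨ (¬F ∨ ¬F)) ∨ ¬¬¬x1)
  [2] x1 ∨ ((¬x1 ∨ ¬F) ∨ ¬¬¬x1)
  [3] x1 ∨ ((¬x1 ∨ T) ∨ ¬¬¬x1)
  [4] x1 ∨ (T ∨ ¬¬¬x1)
  [5] x1 ∨ T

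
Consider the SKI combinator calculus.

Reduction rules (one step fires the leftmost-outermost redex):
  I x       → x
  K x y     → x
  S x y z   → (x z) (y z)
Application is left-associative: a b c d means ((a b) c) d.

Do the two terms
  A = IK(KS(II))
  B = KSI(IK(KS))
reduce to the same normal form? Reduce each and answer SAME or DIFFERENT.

Answer: DIFFERENT — A ⇓ KS, B ⇓ S(K(KS))

Working:
Term A:
  start: IK(KS(II))
  step 1: K(KS(II))
  step 2: KS

Term B:
  start: KSI(IK(KS))
  step 1: S(IK(KS))
  step 2: S(K(KS))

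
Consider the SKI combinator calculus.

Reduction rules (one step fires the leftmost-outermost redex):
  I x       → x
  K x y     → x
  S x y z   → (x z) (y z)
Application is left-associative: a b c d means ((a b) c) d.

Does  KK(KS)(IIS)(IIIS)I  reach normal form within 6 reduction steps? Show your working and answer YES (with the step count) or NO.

  start: KK(KS)(IIS)(IIIS)I
  step 1: K(IIS)(IIIS)I
  step 2: IISI
  step 3: ISI
  step 4: SI

Answer: YES — reaches normal form SI in 4 ≤ 6 steps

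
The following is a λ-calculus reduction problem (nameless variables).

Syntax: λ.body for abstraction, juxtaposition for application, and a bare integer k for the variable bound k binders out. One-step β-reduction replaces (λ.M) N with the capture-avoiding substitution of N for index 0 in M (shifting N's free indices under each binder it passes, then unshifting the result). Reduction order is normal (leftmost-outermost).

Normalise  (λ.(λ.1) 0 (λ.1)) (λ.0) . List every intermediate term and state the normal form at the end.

  start: (λ.(λ.1) 0 (λ.1)) (λ.0)
  →1  (λ.λ.0) (λ.0) (λ.λ.0)
  →2  (λ.0) (λ.λ.0)
  →3  λ.λ.0

Answer: normal form = λ.λ.0  (in 3 steps)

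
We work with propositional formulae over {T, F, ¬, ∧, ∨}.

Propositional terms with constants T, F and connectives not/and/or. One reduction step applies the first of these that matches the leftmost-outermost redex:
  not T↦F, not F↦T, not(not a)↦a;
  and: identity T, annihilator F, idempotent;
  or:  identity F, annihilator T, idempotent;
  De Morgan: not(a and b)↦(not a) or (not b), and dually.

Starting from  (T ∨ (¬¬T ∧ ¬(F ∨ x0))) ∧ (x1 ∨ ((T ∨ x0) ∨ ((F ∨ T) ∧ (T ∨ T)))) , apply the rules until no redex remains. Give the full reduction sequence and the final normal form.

  start: (T ∨ (¬¬T ∧ ¬(F ∨ x0))) ∧ (x1 ∨ ((T ∨ x0) ∨ ((F ∨ T) ∧ (T ∨ T))))
  [1] T ∧ (x1 ∨ ((T ∨ x0) ∨ ((F ∨ T) ∧ (T ∨ T))))
  [2] x1 ∨ ((T ∨ x0) ∨ ((F ∨ T) ∧ (T ∨ T)))
  [3] x1 ∨ (T ∨ ((F ∨ T) ∧ (T ∨ T)))
  [4] x1 ∨ T
  [5] T

Answer: normal form = T  (in 5 steps)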